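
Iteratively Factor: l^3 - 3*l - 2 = (l - 2)*(l^2 + 2*l + 1) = (l - 2)*(l + 1)*(l + 1)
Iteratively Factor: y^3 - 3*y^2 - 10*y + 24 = (y - 2)*(y^2 - y - 12) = (y - 2)*(y + 3)*(y - 4)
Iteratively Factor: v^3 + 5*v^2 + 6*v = (v)*(v^2 + 5*v + 6) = v*(v + 2)*(v + 3)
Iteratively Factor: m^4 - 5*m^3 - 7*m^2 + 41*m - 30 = (m - 5)*(m^3 - 7*m + 6) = (m - 5)*(m - 1)*(m^2 + m - 6) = (m - 5)*(m - 2)*(m - 1)*(m + 3)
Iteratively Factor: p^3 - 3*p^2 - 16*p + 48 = (p + 4)*(p^2 - 7*p + 12) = (p - 4)*(p + 4)*(p - 3)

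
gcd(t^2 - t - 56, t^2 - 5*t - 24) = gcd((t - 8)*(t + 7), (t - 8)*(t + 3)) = t - 8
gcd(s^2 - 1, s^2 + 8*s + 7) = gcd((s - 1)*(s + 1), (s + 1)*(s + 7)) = s + 1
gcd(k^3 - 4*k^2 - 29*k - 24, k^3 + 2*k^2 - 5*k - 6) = k^2 + 4*k + 3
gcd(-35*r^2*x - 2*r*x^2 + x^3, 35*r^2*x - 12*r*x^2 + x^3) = -7*r*x + x^2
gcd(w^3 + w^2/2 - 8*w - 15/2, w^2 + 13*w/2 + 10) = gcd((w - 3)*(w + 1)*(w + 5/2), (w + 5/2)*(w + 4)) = w + 5/2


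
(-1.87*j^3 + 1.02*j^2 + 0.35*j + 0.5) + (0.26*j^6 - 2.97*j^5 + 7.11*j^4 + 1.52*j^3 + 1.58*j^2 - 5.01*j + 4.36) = 0.26*j^6 - 2.97*j^5 + 7.11*j^4 - 0.35*j^3 + 2.6*j^2 - 4.66*j + 4.86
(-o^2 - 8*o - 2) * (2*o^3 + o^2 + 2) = -2*o^5 - 17*o^4 - 12*o^3 - 4*o^2 - 16*o - 4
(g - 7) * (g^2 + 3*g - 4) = g^3 - 4*g^2 - 25*g + 28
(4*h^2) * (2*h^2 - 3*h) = 8*h^4 - 12*h^3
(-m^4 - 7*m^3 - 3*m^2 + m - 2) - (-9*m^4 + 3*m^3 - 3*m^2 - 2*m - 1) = 8*m^4 - 10*m^3 + 3*m - 1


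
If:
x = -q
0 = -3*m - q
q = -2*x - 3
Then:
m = -1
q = 3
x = -3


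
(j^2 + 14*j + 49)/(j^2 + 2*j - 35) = (j + 7)/(j - 5)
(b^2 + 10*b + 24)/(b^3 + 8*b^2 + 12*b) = (b + 4)/(b*(b + 2))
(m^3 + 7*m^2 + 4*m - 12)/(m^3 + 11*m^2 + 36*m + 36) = (m - 1)/(m + 3)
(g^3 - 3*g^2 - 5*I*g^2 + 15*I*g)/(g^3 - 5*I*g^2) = (g - 3)/g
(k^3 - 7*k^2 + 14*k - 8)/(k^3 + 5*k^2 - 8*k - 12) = (k^2 - 5*k + 4)/(k^2 + 7*k + 6)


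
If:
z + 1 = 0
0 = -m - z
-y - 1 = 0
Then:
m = 1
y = -1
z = -1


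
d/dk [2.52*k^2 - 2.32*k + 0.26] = 5.04*k - 2.32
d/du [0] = 0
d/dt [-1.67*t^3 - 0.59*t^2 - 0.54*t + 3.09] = -5.01*t^2 - 1.18*t - 0.54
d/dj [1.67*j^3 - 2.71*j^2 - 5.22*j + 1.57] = 5.01*j^2 - 5.42*j - 5.22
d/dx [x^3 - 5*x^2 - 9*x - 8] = 3*x^2 - 10*x - 9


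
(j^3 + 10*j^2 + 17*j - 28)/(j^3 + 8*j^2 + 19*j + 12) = (j^2 + 6*j - 7)/(j^2 + 4*j + 3)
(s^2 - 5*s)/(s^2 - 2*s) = (s - 5)/(s - 2)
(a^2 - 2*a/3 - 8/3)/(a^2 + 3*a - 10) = (a + 4/3)/(a + 5)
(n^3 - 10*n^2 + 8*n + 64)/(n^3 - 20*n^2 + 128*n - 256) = (n + 2)/(n - 8)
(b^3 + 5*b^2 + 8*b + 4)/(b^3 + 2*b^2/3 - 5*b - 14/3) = 3*(b + 2)/(3*b - 7)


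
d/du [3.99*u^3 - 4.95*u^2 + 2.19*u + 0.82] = 11.97*u^2 - 9.9*u + 2.19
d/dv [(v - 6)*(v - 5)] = 2*v - 11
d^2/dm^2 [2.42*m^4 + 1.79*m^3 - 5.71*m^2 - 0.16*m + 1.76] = 29.04*m^2 + 10.74*m - 11.42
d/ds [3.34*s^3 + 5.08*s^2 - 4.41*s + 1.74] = 10.02*s^2 + 10.16*s - 4.41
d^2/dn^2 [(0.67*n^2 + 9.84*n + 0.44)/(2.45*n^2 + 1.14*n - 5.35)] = (114.38658*n^3 + 68.5387500000001*n^2 + 781.24032*n + 171.060718)/(14.706125*n^6 + 20.52855*n^5 - 86.788065*n^4 - 88.173756*n^3 + 189.516795*n^2 + 97.88895*n - 153.130375)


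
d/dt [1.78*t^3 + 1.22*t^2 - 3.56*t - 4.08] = 5.34*t^2 + 2.44*t - 3.56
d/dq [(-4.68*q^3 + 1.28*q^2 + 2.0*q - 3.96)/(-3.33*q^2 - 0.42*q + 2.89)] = (15.5844*q^4 + 3.9312*q^3 - 34.4532*q^2 - 18.9752*q + 4.1168)/(11.0889*q^4 + 2.7972*q^3 - 19.071*q^2 - 2.4276*q + 8.3521)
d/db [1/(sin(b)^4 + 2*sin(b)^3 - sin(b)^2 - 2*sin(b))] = 2*(-2*sin(b)^3 - 3*sin(b)^2 + sin(b) + 1)/((sin(b) + 2)^2*sin(b)^2*cos(b)^3)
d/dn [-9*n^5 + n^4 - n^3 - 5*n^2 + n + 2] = -45*n^4 + 4*n^3 - 3*n^2 - 10*n + 1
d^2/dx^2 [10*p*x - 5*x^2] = -10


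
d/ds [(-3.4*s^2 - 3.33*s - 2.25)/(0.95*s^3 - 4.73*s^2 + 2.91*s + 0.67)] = (3.23*s^4 + 6.327*s^3 - 19.2324*s^2 - 25.841*s + 4.3164)/(0.9025*s^6 - 8.987*s^5 + 27.9019*s^4 - 26.2556*s^3 + 2.1299*s^2 + 3.8994*s + 0.4489)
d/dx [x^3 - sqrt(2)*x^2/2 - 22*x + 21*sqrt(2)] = 3*x^2 - sqrt(2)*x - 22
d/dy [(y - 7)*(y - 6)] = 2*y - 13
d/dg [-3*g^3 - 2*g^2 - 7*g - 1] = -9*g^2 - 4*g - 7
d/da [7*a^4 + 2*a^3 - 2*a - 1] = 28*a^3 + 6*a^2 - 2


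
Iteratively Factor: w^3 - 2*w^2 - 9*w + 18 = (w - 3)*(w^2 + w - 6) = (w - 3)*(w - 2)*(w + 3)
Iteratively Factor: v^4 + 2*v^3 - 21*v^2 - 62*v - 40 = (v + 4)*(v^3 - 2*v^2 - 13*v - 10) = (v + 1)*(v + 4)*(v^2 - 3*v - 10) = (v - 5)*(v + 1)*(v + 4)*(v + 2)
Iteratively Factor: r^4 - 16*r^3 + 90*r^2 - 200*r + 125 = (r - 5)*(r^3 - 11*r^2 + 35*r - 25) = (r - 5)*(r - 1)*(r^2 - 10*r + 25) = (r - 5)^2*(r - 1)*(r - 5)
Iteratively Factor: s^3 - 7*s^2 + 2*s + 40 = (s + 2)*(s^2 - 9*s + 20) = (s - 5)*(s + 2)*(s - 4)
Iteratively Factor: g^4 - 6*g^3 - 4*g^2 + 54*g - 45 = (g - 5)*(g^3 - g^2 - 9*g + 9) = (g - 5)*(g + 3)*(g^2 - 4*g + 3) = (g - 5)*(g - 3)*(g + 3)*(g - 1)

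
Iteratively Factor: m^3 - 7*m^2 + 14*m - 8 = (m - 4)*(m^2 - 3*m + 2) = (m - 4)*(m - 1)*(m - 2)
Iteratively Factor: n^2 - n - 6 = (n - 3)*(n + 2)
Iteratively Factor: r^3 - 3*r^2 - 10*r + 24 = (r + 3)*(r^2 - 6*r + 8) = (r - 2)*(r + 3)*(r - 4)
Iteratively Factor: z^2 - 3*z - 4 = (z + 1)*(z - 4)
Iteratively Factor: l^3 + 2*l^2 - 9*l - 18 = (l + 2)*(l^2 - 9) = (l - 3)*(l + 2)*(l + 3)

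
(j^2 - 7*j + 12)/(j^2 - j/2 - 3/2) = 2*(-j^2 + 7*j - 12)/(-2*j^2 + j + 3)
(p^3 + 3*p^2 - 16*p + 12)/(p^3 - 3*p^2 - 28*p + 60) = (p^2 + 5*p - 6)/(p^2 - p - 30)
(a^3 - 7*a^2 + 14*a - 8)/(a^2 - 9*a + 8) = (a^2 - 6*a + 8)/(a - 8)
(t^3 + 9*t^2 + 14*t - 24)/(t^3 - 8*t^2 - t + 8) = (t^2 + 10*t + 24)/(t^2 - 7*t - 8)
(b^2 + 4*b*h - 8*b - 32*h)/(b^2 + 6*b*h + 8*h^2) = (b - 8)/(b + 2*h)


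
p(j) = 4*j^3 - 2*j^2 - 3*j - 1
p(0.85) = -2.54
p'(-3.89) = 194.15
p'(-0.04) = -2.82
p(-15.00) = -13906.00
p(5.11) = 465.18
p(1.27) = 0.16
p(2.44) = 37.88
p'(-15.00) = 2757.00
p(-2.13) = -42.34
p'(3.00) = 93.00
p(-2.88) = -104.50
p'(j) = 12*j^2 - 4*j - 3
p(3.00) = 80.00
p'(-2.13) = 59.96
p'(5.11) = 289.91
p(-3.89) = -255.05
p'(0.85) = 2.27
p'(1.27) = 11.27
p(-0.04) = -0.88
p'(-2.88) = 108.05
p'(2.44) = 58.68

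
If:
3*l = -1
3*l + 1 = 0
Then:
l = -1/3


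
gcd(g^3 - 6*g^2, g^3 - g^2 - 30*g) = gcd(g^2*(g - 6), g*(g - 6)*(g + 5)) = g^2 - 6*g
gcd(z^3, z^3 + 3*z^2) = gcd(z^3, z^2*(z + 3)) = z^2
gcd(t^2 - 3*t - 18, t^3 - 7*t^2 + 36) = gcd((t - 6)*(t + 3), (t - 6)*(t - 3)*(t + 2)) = t - 6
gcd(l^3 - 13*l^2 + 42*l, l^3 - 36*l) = l^2 - 6*l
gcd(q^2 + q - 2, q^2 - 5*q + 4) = q - 1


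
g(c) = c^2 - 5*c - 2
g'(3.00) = 1.00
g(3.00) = -8.00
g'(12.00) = 19.00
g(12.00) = 82.00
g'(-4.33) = -13.66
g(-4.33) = 38.40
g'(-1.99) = -8.98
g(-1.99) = 11.91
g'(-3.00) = -11.00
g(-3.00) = 22.00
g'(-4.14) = -13.28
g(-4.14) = 35.84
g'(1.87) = -1.26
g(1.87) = -7.85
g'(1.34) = -2.32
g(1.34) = -6.90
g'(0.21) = -4.58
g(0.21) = -3.01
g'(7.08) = 9.16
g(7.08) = 12.73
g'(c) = 2*c - 5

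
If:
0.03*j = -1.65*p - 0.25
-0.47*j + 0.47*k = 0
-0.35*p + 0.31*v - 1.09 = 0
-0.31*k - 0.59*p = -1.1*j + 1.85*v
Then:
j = 7.27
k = 7.27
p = -0.28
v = 3.20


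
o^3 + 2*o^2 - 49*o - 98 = (o - 7)*(o + 2)*(o + 7)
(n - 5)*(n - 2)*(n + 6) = n^3 - n^2 - 32*n + 60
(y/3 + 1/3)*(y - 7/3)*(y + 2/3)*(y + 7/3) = y^4/3 + 5*y^3/9 - 43*y^2/27 - 245*y/81 - 98/81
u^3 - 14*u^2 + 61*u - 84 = (u - 7)*(u - 4)*(u - 3)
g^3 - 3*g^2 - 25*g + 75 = (g - 5)*(g - 3)*(g + 5)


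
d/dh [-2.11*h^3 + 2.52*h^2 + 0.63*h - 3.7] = -6.33*h^2 + 5.04*h + 0.63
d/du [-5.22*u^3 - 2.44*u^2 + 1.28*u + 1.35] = -15.66*u^2 - 4.88*u + 1.28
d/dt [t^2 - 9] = 2*t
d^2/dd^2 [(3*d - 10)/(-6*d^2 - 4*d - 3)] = 4*(-8*(3*d - 10)*(3*d + 1)^2 + 3*(9*d - 8)*(6*d^2 + 4*d + 3))/(6*d^2 + 4*d + 3)^3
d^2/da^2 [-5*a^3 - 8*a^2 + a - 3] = -30*a - 16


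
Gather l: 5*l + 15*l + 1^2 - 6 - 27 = 20*l - 32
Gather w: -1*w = -w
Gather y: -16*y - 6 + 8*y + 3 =-8*y - 3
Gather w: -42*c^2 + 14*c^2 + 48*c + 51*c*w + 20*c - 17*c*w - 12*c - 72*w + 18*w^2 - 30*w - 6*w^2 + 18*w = -28*c^2 + 56*c + 12*w^2 + w*(34*c - 84)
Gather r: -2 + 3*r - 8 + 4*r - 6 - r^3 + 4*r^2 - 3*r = -r^3 + 4*r^2 + 4*r - 16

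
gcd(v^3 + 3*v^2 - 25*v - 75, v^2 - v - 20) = v - 5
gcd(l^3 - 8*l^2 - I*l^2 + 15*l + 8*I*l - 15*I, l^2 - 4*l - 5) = l - 5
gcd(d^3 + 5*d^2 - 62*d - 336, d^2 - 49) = d + 7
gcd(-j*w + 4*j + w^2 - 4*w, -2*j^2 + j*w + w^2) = -j + w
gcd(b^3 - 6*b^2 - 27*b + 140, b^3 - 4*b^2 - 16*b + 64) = b - 4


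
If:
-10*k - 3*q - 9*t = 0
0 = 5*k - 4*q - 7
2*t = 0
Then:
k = 21/55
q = -14/11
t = 0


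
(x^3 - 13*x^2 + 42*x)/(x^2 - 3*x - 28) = x*(x - 6)/(x + 4)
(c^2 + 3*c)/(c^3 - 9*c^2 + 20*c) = (c + 3)/(c^2 - 9*c + 20)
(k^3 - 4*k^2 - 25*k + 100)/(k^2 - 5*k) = k + 1 - 20/k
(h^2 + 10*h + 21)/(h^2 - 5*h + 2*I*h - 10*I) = (h^2 + 10*h + 21)/(h^2 + h*(-5 + 2*I) - 10*I)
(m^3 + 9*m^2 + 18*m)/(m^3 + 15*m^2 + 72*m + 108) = m/(m + 6)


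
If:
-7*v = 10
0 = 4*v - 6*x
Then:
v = -10/7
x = -20/21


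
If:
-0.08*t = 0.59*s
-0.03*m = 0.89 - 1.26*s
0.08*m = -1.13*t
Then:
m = -49.71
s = -0.48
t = 3.52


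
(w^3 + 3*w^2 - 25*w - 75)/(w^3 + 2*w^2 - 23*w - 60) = (w + 5)/(w + 4)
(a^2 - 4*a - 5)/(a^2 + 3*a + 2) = (a - 5)/(a + 2)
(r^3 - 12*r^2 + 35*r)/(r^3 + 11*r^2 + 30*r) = (r^2 - 12*r + 35)/(r^2 + 11*r + 30)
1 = 1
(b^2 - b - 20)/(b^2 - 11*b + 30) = (b + 4)/(b - 6)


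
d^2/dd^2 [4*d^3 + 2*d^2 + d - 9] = 24*d + 4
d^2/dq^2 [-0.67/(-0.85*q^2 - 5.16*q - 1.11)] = (-0.96815*q^2 - 5.87724*q + 0.67*(1.7*q + 5.16)*(3.4*q + 10.32) - 1.26429)/(0.85*q^2 + 5.16*q + 1.11)^3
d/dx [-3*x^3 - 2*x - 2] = -9*x^2 - 2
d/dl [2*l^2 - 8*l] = 4*l - 8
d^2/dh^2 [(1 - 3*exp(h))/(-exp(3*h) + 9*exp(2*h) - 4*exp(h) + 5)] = (12*exp(6*h) - 90*exp(5*h) + 294*exp(4*h) - 29*exp(3*h) - 747*exp(2*h) + 224*exp(h) + 55)*exp(h)/(exp(9*h) - 27*exp(8*h) + 255*exp(7*h) - 960*exp(6*h) + 1290*exp(5*h) - 1767*exp(4*h) + 1219*exp(3*h) - 915*exp(2*h) + 300*exp(h) - 125)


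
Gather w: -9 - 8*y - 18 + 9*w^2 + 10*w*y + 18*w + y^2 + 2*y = 9*w^2 + w*(10*y + 18) + y^2 - 6*y - 27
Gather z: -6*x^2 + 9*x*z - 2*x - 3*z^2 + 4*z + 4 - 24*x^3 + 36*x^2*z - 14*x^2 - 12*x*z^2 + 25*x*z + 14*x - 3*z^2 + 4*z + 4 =-24*x^3 - 20*x^2 + 12*x + z^2*(-12*x - 6) + z*(36*x^2 + 34*x + 8) + 8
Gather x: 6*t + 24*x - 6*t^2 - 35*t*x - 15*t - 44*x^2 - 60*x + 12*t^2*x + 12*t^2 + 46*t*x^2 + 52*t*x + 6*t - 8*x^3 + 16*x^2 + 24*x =6*t^2 - 3*t - 8*x^3 + x^2*(46*t - 28) + x*(12*t^2 + 17*t - 12)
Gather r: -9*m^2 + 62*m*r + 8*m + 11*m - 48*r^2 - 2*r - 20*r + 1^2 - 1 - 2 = -9*m^2 + 19*m - 48*r^2 + r*(62*m - 22) - 2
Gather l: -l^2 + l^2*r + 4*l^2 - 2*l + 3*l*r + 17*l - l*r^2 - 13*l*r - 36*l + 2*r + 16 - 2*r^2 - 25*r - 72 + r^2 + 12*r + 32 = l^2*(r + 3) + l*(-r^2 - 10*r - 21) - r^2 - 11*r - 24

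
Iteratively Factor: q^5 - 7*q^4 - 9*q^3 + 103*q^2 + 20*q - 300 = (q - 5)*(q^4 - 2*q^3 - 19*q^2 + 8*q + 60) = (q - 5)*(q - 2)*(q^3 - 19*q - 30) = (q - 5)^2*(q - 2)*(q^2 + 5*q + 6) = (q - 5)^2*(q - 2)*(q + 2)*(q + 3)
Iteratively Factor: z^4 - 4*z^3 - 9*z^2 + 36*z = (z - 4)*(z^3 - 9*z) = z*(z - 4)*(z^2 - 9) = z*(z - 4)*(z + 3)*(z - 3)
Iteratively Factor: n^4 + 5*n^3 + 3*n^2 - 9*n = (n)*(n^3 + 5*n^2 + 3*n - 9) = n*(n - 1)*(n^2 + 6*n + 9) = n*(n - 1)*(n + 3)*(n + 3)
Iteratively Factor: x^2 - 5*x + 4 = (x - 1)*(x - 4)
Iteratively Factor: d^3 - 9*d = (d - 3)*(d^2 + 3*d) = (d - 3)*(d + 3)*(d)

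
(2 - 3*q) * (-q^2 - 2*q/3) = 3*q^3 - 4*q/3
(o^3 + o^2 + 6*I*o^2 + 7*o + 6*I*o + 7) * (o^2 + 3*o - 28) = o^5 + 4*o^4 + 6*I*o^4 - 18*o^3 + 24*I*o^3 - 150*I*o^2 - 175*o - 168*I*o - 196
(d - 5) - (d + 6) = -11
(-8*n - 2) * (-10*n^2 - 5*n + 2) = 80*n^3 + 60*n^2 - 6*n - 4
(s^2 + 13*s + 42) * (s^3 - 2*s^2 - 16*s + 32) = s^5 + 11*s^4 - 260*s^2 - 256*s + 1344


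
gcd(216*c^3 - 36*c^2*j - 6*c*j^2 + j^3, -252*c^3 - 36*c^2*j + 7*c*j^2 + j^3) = 36*c^2 - j^2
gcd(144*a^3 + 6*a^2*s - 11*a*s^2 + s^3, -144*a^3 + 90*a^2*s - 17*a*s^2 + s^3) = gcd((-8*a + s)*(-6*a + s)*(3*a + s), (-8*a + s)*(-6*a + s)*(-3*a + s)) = 48*a^2 - 14*a*s + s^2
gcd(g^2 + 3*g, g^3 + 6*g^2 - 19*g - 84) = g + 3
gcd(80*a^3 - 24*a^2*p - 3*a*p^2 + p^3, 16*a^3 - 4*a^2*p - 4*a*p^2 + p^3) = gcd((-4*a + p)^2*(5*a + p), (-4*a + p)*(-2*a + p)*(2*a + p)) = -4*a + p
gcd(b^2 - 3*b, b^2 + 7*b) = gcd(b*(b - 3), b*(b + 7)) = b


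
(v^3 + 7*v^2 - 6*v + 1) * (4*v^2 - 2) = 4*v^5 + 28*v^4 - 26*v^3 - 10*v^2 + 12*v - 2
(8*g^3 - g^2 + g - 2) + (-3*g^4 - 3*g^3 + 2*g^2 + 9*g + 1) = -3*g^4 + 5*g^3 + g^2 + 10*g - 1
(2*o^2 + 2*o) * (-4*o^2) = -8*o^4 - 8*o^3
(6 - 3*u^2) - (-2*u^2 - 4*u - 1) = -u^2 + 4*u + 7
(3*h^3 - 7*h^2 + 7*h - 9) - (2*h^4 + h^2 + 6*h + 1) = -2*h^4 + 3*h^3 - 8*h^2 + h - 10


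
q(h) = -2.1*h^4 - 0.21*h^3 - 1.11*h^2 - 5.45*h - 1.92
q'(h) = -8.4*h^3 - 0.63*h^2 - 2.22*h - 5.45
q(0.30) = -3.68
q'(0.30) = -6.40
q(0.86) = -8.71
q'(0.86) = -13.17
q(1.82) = -39.82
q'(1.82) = -62.22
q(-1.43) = -4.56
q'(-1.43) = 21.00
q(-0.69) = 0.91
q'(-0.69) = -1.46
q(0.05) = -2.20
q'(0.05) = -5.56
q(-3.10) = -183.38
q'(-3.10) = 245.62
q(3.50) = -358.73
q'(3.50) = -381.09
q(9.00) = -14072.07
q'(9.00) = -6200.06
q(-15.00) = -105773.67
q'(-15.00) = 28236.10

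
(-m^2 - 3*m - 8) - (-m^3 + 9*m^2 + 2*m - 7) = m^3 - 10*m^2 - 5*m - 1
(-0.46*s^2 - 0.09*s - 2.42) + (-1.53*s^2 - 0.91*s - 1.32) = -1.99*s^2 - 1.0*s - 3.74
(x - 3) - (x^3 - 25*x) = -x^3 + 26*x - 3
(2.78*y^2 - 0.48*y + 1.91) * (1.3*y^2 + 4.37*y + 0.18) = 3.614*y^4 + 11.5246*y^3 + 0.8858*y^2 + 8.2603*y + 0.3438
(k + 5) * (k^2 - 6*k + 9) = k^3 - k^2 - 21*k + 45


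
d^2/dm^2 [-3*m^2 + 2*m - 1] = -6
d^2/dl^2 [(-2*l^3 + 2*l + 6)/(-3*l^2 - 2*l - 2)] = 4*(-11*l^3 - 69*l^2 - 24*l + 10)/(27*l^6 + 54*l^5 + 90*l^4 + 80*l^3 + 60*l^2 + 24*l + 8)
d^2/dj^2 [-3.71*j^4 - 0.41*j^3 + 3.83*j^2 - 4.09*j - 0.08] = -44.52*j^2 - 2.46*j + 7.66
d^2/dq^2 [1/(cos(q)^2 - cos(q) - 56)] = (4*sin(q)^4 - 227*sin(q)^2 - 209*cos(q)/4 - 3*cos(3*q)/4 + 109)/(sin(q)^2 + cos(q) + 55)^3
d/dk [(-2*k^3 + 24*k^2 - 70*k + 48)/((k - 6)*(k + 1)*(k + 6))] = 2*(-13*k^4 + 142*k^3 - 361*k^2 - 912*k + 2124)/(k^6 + 2*k^5 - 71*k^4 - 144*k^3 + 1224*k^2 + 2592*k + 1296)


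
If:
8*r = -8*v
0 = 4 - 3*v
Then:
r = -4/3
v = 4/3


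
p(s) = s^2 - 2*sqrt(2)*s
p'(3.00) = 3.17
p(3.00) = 0.51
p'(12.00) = 21.17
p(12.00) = 110.06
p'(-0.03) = -2.89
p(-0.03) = 0.09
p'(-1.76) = -6.35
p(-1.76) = 8.08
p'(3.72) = 4.61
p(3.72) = 3.32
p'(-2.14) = -7.11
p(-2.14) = 10.63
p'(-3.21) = -9.25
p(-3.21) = 19.38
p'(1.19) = -0.45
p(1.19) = -1.95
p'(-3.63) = -10.09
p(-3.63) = 23.44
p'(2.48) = 2.13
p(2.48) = -0.86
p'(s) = 2*s - 2*sqrt(2)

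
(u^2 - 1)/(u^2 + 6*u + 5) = (u - 1)/(u + 5)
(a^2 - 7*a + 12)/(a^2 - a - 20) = (-a^2 + 7*a - 12)/(-a^2 + a + 20)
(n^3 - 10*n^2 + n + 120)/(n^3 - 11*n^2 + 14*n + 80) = (n + 3)/(n + 2)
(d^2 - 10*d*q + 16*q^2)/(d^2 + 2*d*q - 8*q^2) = (d - 8*q)/(d + 4*q)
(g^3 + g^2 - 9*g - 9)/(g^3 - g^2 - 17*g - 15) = (g - 3)/(g - 5)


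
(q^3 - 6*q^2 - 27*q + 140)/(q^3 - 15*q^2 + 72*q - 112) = (q + 5)/(q - 4)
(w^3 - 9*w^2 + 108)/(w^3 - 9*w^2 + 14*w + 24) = (w^2 - 3*w - 18)/(w^2 - 3*w - 4)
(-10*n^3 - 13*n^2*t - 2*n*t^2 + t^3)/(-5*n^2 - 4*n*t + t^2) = 2*n + t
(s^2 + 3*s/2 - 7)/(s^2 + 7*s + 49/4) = 2*(s - 2)/(2*s + 7)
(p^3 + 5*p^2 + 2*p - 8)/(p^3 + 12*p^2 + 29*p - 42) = (p^2 + 6*p + 8)/(p^2 + 13*p + 42)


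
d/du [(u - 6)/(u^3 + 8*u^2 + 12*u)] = (u*(u^2 + 8*u + 12) - (u - 6)*(3*u^2 + 16*u + 12))/(u^2*(u^2 + 8*u + 12)^2)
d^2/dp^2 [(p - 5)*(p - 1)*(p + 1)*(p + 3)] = 12*p^2 - 12*p - 32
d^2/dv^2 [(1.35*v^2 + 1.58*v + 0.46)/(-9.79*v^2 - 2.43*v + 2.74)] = (-2.27373675443232e-13*v^4 - 238.635166*v^3 - 481.808976*v^2 - 319.95678*v - 71.421572)/(938.313739*v^6 + 698.703489*v^5 - 614.411589*v^4 - 376.753761*v^3 + 171.959934*v^2 + 54.730404*v - 20.570824)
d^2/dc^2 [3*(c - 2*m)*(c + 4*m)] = 6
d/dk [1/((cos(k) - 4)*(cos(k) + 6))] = 2*(cos(k) + 1)*sin(k)/((cos(k) - 4)^2*(cos(k) + 6)^2)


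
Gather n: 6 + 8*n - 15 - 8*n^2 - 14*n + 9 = -8*n^2 - 6*n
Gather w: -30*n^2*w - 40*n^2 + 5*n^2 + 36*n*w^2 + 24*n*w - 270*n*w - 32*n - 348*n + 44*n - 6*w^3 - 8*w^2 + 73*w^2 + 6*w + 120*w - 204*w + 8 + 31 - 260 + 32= -35*n^2 - 336*n - 6*w^3 + w^2*(36*n + 65) + w*(-30*n^2 - 246*n - 78) - 189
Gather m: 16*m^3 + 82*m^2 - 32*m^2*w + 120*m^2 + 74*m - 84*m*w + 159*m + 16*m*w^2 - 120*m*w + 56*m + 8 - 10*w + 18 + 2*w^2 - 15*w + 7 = 16*m^3 + m^2*(202 - 32*w) + m*(16*w^2 - 204*w + 289) + 2*w^2 - 25*w + 33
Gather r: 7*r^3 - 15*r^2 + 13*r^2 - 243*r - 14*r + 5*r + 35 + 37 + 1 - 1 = 7*r^3 - 2*r^2 - 252*r + 72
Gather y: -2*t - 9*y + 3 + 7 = -2*t - 9*y + 10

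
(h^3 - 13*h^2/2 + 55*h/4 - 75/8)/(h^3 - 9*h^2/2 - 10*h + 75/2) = (h^2 - 4*h + 15/4)/(h^2 - 2*h - 15)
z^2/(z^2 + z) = z/(z + 1)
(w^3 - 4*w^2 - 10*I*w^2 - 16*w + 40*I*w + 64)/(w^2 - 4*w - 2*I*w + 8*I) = w - 8*I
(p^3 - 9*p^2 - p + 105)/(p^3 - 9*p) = (p^2 - 12*p + 35)/(p*(p - 3))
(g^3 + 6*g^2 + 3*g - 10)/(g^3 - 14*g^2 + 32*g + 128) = (g^2 + 4*g - 5)/(g^2 - 16*g + 64)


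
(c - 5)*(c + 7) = c^2 + 2*c - 35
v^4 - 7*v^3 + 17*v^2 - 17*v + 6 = (v - 3)*(v - 2)*(v - 1)^2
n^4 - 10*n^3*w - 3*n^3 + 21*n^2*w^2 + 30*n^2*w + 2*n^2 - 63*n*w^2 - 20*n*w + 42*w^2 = (n - 2)*(n - 1)*(n - 7*w)*(n - 3*w)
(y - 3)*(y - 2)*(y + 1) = y^3 - 4*y^2 + y + 6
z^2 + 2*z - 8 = (z - 2)*(z + 4)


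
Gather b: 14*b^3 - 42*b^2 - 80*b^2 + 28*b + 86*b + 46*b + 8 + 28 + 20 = 14*b^3 - 122*b^2 + 160*b + 56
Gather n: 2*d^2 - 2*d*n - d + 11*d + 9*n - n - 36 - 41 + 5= 2*d^2 + 10*d + n*(8 - 2*d) - 72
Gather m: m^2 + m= m^2 + m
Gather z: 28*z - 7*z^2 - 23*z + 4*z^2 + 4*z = -3*z^2 + 9*z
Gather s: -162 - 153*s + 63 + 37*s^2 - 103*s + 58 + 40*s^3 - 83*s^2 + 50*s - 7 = 40*s^3 - 46*s^2 - 206*s - 48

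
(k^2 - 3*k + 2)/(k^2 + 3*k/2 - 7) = 2*(k - 1)/(2*k + 7)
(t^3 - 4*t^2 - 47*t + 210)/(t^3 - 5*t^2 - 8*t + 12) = (t^2 + 2*t - 35)/(t^2 + t - 2)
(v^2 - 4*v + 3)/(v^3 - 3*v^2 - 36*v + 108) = (v - 1)/(v^2 - 36)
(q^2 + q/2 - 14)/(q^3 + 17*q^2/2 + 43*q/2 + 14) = (2*q - 7)/(2*q^2 + 9*q + 7)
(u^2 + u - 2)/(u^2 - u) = (u + 2)/u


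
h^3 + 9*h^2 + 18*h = h*(h + 3)*(h + 6)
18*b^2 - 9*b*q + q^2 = (-6*b + q)*(-3*b + q)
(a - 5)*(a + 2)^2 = a^3 - a^2 - 16*a - 20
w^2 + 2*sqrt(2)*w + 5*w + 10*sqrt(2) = (w + 5)*(w + 2*sqrt(2))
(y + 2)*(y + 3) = y^2 + 5*y + 6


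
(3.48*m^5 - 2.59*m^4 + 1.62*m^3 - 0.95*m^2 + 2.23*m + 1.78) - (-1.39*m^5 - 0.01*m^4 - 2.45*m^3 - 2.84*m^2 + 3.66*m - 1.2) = 4.87*m^5 - 2.58*m^4 + 4.07*m^3 + 1.89*m^2 - 1.43*m + 2.98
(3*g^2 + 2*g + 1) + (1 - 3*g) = 3*g^2 - g + 2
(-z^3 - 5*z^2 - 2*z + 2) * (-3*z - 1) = 3*z^4 + 16*z^3 + 11*z^2 - 4*z - 2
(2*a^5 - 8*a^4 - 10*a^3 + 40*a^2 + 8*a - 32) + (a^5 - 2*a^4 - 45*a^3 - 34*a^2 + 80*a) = 3*a^5 - 10*a^4 - 55*a^3 + 6*a^2 + 88*a - 32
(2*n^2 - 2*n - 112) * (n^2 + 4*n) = 2*n^4 + 6*n^3 - 120*n^2 - 448*n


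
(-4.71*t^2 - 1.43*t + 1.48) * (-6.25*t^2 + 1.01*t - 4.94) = 29.4375*t^4 + 4.1804*t^3 + 12.5731*t^2 + 8.559*t - 7.3112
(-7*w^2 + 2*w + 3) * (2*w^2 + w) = -14*w^4 - 3*w^3 + 8*w^2 + 3*w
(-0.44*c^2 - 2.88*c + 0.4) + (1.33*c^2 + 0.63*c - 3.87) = 0.89*c^2 - 2.25*c - 3.47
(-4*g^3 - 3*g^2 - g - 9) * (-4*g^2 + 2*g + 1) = 16*g^5 + 4*g^4 - 6*g^3 + 31*g^2 - 19*g - 9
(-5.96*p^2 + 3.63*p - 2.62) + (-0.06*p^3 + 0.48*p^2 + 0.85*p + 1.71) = -0.06*p^3 - 5.48*p^2 + 4.48*p - 0.91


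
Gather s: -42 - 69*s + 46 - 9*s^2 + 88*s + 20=-9*s^2 + 19*s + 24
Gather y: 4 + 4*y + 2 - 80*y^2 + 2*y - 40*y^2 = -120*y^2 + 6*y + 6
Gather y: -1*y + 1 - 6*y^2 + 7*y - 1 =-6*y^2 + 6*y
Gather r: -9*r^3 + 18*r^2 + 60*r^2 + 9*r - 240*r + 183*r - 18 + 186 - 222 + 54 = -9*r^3 + 78*r^2 - 48*r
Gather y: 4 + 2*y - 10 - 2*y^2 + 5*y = -2*y^2 + 7*y - 6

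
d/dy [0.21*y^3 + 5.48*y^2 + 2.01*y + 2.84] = 0.63*y^2 + 10.96*y + 2.01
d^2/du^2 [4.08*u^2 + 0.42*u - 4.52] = 8.16000000000000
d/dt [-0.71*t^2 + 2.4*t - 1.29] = 2.4 - 1.42*t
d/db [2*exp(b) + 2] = 2*exp(b)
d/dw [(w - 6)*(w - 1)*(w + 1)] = 3*w^2 - 12*w - 1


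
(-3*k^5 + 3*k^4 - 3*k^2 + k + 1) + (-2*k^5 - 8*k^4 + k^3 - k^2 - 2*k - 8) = -5*k^5 - 5*k^4 + k^3 - 4*k^2 - k - 7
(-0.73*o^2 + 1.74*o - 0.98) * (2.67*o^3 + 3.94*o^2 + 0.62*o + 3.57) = -1.9491*o^5 + 1.7696*o^4 + 3.7864*o^3 - 5.3885*o^2 + 5.6042*o - 3.4986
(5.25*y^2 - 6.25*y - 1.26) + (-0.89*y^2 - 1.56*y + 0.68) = 4.36*y^2 - 7.81*y - 0.58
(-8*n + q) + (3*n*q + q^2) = 3*n*q - 8*n + q^2 + q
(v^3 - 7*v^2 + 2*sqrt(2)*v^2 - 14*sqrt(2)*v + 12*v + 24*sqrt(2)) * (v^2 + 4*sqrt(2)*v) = v^5 - 7*v^4 + 6*sqrt(2)*v^4 - 42*sqrt(2)*v^3 + 28*v^3 - 112*v^2 + 72*sqrt(2)*v^2 + 192*v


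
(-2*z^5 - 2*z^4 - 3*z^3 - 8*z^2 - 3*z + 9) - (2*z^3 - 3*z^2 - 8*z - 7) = -2*z^5 - 2*z^4 - 5*z^3 - 5*z^2 + 5*z + 16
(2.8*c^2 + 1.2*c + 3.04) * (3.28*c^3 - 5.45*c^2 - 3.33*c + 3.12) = 9.184*c^5 - 11.324*c^4 - 5.8928*c^3 - 11.828*c^2 - 6.3792*c + 9.4848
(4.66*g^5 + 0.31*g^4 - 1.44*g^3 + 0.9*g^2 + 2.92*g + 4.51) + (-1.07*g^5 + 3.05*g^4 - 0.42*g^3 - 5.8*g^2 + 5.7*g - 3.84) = 3.59*g^5 + 3.36*g^4 - 1.86*g^3 - 4.9*g^2 + 8.62*g + 0.67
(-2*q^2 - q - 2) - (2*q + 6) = -2*q^2 - 3*q - 8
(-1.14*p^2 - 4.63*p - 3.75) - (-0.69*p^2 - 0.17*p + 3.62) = -0.45*p^2 - 4.46*p - 7.37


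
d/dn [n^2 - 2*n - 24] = 2*n - 2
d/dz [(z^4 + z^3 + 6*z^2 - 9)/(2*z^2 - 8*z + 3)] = (4*z^5 - 22*z^4 - 4*z^3 - 39*z^2 + 72*z - 72)/(4*z^4 - 32*z^3 + 76*z^2 - 48*z + 9)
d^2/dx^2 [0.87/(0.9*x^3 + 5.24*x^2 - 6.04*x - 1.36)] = (-(4.698*x + 9.1176)*(0.9*x^3 + 5.24*x^2 - 6.04*x - 1.36) + 0.87*(2.7*x^2 + 10.48*x - 6.04)*(5.4*x^2 + 20.96*x - 12.08))/(0.9*x^3 + 5.24*x^2 - 6.04*x - 1.36)^3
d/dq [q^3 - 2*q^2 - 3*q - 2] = 3*q^2 - 4*q - 3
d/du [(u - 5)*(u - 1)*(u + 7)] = 3*u^2 + 2*u - 37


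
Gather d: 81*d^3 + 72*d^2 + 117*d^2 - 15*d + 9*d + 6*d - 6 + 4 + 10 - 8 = 81*d^3 + 189*d^2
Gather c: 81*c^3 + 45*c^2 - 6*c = 81*c^3 + 45*c^2 - 6*c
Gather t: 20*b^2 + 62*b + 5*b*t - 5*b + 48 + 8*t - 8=20*b^2 + 57*b + t*(5*b + 8) + 40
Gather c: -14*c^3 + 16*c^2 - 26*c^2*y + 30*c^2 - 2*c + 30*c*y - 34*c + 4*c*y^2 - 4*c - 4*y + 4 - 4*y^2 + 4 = -14*c^3 + c^2*(46 - 26*y) + c*(4*y^2 + 30*y - 40) - 4*y^2 - 4*y + 8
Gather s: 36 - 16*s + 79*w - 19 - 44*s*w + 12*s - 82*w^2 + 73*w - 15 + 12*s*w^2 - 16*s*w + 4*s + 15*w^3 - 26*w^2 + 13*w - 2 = s*(12*w^2 - 60*w) + 15*w^3 - 108*w^2 + 165*w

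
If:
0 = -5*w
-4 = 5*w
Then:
No Solution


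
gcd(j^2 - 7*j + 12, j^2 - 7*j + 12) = j^2 - 7*j + 12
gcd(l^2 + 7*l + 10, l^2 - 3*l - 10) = l + 2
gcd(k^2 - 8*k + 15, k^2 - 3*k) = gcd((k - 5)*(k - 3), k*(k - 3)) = k - 3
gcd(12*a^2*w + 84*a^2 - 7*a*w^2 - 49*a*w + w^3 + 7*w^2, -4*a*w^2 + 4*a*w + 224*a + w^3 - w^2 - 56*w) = -4*a*w - 28*a + w^2 + 7*w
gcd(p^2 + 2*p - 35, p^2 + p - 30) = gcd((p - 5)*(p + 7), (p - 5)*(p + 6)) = p - 5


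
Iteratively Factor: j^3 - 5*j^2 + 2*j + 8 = (j - 2)*(j^2 - 3*j - 4) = (j - 2)*(j + 1)*(j - 4)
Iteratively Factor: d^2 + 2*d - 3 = (d + 3)*(d - 1)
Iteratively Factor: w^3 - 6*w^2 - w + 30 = (w - 5)*(w^2 - w - 6) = (w - 5)*(w + 2)*(w - 3)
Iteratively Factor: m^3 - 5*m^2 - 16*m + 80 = (m + 4)*(m^2 - 9*m + 20) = (m - 4)*(m + 4)*(m - 5)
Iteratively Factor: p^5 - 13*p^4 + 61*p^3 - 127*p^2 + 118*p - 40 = (p - 5)*(p^4 - 8*p^3 + 21*p^2 - 22*p + 8) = (p - 5)*(p - 1)*(p^3 - 7*p^2 + 14*p - 8) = (p - 5)*(p - 4)*(p - 1)*(p^2 - 3*p + 2) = (p - 5)*(p - 4)*(p - 2)*(p - 1)*(p - 1)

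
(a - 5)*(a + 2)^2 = a^3 - a^2 - 16*a - 20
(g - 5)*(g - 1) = g^2 - 6*g + 5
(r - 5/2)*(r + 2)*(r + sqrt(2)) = r^3 - r^2/2 + sqrt(2)*r^2 - 5*r - sqrt(2)*r/2 - 5*sqrt(2)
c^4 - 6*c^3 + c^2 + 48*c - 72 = (c - 3)^2*(c - 2*sqrt(2))*(c + 2*sqrt(2))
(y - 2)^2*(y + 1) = y^3 - 3*y^2 + 4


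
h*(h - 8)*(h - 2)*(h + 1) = h^4 - 9*h^3 + 6*h^2 + 16*h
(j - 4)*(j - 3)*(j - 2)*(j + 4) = j^4 - 5*j^3 - 10*j^2 + 80*j - 96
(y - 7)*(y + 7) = y^2 - 49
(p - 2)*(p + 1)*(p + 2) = p^3 + p^2 - 4*p - 4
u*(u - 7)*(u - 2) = u^3 - 9*u^2 + 14*u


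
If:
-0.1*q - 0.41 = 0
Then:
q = -4.10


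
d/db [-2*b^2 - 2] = -4*b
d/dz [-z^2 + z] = 1 - 2*z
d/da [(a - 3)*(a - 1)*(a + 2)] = 3*a^2 - 4*a - 5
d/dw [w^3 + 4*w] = 3*w^2 + 4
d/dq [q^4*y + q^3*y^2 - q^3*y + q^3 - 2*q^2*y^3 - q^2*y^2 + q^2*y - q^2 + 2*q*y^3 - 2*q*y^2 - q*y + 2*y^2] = 4*q^3*y + 3*q^2*y^2 - 3*q^2*y + 3*q^2 - 4*q*y^3 - 2*q*y^2 + 2*q*y - 2*q + 2*y^3 - 2*y^2 - y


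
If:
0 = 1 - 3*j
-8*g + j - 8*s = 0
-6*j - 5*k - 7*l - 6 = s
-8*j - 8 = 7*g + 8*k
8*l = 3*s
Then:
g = 95/512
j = 1/3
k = -18379/12288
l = -221/4096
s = -221/1536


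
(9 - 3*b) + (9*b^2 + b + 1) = 9*b^2 - 2*b + 10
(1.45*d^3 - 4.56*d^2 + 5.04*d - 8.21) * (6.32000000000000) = 9.164*d^3 - 28.8192*d^2 + 31.8528*d - 51.8872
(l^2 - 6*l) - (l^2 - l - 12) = 12 - 5*l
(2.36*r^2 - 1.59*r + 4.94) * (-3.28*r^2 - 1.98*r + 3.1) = -7.7408*r^4 + 0.542400000000001*r^3 - 5.739*r^2 - 14.7102*r + 15.314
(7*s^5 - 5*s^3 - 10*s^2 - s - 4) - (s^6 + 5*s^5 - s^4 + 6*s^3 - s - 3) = -s^6 + 2*s^5 + s^4 - 11*s^3 - 10*s^2 - 1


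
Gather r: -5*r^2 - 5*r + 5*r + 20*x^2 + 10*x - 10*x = -5*r^2 + 20*x^2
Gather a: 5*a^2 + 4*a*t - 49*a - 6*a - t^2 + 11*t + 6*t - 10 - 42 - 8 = 5*a^2 + a*(4*t - 55) - t^2 + 17*t - 60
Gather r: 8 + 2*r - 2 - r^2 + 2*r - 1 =-r^2 + 4*r + 5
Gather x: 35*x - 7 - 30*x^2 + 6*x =-30*x^2 + 41*x - 7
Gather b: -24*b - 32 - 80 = -24*b - 112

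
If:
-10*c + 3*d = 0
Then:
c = 3*d/10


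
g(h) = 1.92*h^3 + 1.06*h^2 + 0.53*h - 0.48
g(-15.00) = -6249.93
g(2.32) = 30.43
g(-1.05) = -2.09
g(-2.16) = -16.03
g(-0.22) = -0.57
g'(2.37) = 37.91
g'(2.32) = 36.45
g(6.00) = 455.58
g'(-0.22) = 0.34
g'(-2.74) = 37.96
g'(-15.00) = 1264.73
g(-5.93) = -366.72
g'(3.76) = 89.93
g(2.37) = 32.29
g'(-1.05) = 4.65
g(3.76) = 118.56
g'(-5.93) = 190.51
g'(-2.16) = 22.82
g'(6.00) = 220.61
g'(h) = 5.76*h^2 + 2.12*h + 0.53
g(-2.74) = -33.47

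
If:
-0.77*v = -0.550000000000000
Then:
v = 0.71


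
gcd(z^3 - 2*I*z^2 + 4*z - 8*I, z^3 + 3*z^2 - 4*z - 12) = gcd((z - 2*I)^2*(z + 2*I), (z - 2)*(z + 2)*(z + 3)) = 1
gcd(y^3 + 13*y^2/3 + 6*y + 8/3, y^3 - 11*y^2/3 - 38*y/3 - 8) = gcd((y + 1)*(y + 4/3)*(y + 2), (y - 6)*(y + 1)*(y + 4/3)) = y^2 + 7*y/3 + 4/3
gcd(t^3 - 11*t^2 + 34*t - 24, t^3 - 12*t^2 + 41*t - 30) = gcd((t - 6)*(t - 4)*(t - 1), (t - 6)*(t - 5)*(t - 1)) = t^2 - 7*t + 6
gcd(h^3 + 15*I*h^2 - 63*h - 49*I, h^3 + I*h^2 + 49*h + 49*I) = h^2 + 8*I*h - 7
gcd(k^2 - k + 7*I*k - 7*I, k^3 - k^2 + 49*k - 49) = k^2 + k*(-1 + 7*I) - 7*I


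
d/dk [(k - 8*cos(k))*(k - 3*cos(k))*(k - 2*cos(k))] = 13*k^2*sin(k) + 3*k^2 - 46*k*sin(2*k) - 26*k*cos(k) + 144*sin(k)*cos(k)^2 + 46*cos(k)^2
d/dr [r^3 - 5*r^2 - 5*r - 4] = 3*r^2 - 10*r - 5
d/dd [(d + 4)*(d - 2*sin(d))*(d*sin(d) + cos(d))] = d*(d + 4)*(d - 2*sin(d))*cos(d) - (d + 4)*(d*sin(d) + cos(d))*(2*cos(d) - 1) + (d - 2*sin(d))*(d*sin(d) + cos(d))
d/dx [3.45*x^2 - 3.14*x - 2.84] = 6.9*x - 3.14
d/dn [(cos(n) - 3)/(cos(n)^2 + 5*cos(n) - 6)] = (cos(n)^2 - 6*cos(n) - 9)*sin(n)/(cos(n)^2 + 5*cos(n) - 6)^2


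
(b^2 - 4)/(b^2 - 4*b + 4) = (b + 2)/(b - 2)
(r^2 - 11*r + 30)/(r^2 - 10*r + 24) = (r - 5)/(r - 4)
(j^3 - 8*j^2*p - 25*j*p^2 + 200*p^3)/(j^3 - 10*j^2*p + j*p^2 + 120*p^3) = (j + 5*p)/(j + 3*p)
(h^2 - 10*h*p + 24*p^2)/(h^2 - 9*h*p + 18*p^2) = (-h + 4*p)/(-h + 3*p)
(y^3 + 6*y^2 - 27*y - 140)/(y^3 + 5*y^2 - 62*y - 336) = (y^2 - y - 20)/(y^2 - 2*y - 48)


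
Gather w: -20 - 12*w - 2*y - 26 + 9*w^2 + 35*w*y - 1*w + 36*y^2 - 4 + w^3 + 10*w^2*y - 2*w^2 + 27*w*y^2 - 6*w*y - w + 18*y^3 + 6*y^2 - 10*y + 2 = w^3 + w^2*(10*y + 7) + w*(27*y^2 + 29*y - 14) + 18*y^3 + 42*y^2 - 12*y - 48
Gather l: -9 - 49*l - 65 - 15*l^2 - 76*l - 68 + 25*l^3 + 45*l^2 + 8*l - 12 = 25*l^3 + 30*l^2 - 117*l - 154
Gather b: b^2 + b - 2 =b^2 + b - 2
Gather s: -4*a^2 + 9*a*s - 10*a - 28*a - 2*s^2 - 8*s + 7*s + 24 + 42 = -4*a^2 - 38*a - 2*s^2 + s*(9*a - 1) + 66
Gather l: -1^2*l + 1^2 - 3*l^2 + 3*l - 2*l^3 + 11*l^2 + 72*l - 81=-2*l^3 + 8*l^2 + 74*l - 80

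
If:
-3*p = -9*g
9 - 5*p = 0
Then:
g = 3/5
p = 9/5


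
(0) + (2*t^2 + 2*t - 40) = 2*t^2 + 2*t - 40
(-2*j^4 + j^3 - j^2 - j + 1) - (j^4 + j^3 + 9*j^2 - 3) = -3*j^4 - 10*j^2 - j + 4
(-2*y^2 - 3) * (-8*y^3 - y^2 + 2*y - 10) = 16*y^5 + 2*y^4 + 20*y^3 + 23*y^2 - 6*y + 30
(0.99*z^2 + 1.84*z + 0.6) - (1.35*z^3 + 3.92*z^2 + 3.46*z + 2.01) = -1.35*z^3 - 2.93*z^2 - 1.62*z - 1.41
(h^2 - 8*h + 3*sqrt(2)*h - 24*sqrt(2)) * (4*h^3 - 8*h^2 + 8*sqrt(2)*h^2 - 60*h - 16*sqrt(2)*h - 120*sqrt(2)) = 4*h^5 - 40*h^4 + 20*sqrt(2)*h^4 - 200*sqrt(2)*h^3 + 52*h^3 + 20*sqrt(2)*h^2 + 48*h + 2400*sqrt(2)*h + 5760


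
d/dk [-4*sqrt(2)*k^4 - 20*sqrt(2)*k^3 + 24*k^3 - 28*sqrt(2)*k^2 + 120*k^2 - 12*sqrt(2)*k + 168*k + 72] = -16*sqrt(2)*k^3 - 60*sqrt(2)*k^2 + 72*k^2 - 56*sqrt(2)*k + 240*k - 12*sqrt(2) + 168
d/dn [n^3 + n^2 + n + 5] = 3*n^2 + 2*n + 1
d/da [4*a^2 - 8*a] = 8*a - 8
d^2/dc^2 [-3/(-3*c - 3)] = 2/(c + 1)^3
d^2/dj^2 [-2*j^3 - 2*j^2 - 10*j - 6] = -12*j - 4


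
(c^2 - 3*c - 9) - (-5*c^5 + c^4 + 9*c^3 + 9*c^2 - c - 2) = 5*c^5 - c^4 - 9*c^3 - 8*c^2 - 2*c - 7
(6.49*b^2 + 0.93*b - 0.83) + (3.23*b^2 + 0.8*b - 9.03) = 9.72*b^2 + 1.73*b - 9.86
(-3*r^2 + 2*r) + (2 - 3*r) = -3*r^2 - r + 2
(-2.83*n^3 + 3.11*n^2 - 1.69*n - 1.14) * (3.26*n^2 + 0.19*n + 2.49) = -9.2258*n^5 + 9.6009*n^4 - 11.9652*n^3 + 3.7064*n^2 - 4.4247*n - 2.8386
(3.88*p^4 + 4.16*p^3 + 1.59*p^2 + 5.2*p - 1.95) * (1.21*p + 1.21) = 4.6948*p^5 + 9.7284*p^4 + 6.9575*p^3 + 8.2159*p^2 + 3.9325*p - 2.3595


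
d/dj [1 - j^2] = -2*j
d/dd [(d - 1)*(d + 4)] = 2*d + 3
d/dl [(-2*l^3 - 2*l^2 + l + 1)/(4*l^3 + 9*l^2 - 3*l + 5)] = (-10*l^4 + 4*l^3 - 45*l^2 - 38*l + 8)/(16*l^6 + 72*l^5 + 57*l^4 - 14*l^3 + 99*l^2 - 30*l + 25)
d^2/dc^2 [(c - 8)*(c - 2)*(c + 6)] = 6*c - 8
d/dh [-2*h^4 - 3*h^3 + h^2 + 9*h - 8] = -8*h^3 - 9*h^2 + 2*h + 9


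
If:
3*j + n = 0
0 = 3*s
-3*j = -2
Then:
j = 2/3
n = -2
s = 0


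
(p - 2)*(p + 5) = p^2 + 3*p - 10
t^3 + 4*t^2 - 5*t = t*(t - 1)*(t + 5)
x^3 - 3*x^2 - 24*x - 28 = (x - 7)*(x + 2)^2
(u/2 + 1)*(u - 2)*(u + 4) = u^3/2 + 2*u^2 - 2*u - 8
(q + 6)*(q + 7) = q^2 + 13*q + 42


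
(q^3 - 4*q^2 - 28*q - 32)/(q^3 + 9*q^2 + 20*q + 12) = (q^2 - 6*q - 16)/(q^2 + 7*q + 6)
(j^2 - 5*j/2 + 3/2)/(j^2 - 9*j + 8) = (j - 3/2)/(j - 8)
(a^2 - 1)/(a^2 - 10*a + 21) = (a^2 - 1)/(a^2 - 10*a + 21)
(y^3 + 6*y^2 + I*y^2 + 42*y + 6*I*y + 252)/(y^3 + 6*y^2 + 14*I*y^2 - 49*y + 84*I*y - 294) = (y - 6*I)/(y + 7*I)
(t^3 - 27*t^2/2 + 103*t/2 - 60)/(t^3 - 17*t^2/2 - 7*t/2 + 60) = (2*t - 5)/(2*t + 5)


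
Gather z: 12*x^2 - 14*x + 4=12*x^2 - 14*x + 4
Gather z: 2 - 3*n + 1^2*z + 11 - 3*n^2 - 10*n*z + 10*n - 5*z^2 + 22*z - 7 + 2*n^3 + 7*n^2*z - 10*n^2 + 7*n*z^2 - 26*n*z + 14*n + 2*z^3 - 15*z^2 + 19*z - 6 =2*n^3 - 13*n^2 + 21*n + 2*z^3 + z^2*(7*n - 20) + z*(7*n^2 - 36*n + 42)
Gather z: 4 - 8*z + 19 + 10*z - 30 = 2*z - 7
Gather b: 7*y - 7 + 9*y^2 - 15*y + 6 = 9*y^2 - 8*y - 1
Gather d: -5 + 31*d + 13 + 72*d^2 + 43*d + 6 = 72*d^2 + 74*d + 14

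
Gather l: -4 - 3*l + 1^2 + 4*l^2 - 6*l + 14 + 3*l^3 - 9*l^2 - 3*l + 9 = 3*l^3 - 5*l^2 - 12*l + 20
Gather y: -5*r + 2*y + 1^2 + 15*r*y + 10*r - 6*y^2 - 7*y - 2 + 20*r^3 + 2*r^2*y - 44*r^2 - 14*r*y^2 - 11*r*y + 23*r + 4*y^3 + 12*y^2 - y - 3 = 20*r^3 - 44*r^2 + 28*r + 4*y^3 + y^2*(6 - 14*r) + y*(2*r^2 + 4*r - 6) - 4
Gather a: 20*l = 20*l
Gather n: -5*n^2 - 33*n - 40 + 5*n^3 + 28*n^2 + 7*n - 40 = 5*n^3 + 23*n^2 - 26*n - 80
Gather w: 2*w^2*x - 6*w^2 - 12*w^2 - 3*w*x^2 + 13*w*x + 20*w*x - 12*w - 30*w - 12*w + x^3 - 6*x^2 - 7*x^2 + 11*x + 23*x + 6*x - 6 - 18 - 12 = w^2*(2*x - 18) + w*(-3*x^2 + 33*x - 54) + x^3 - 13*x^2 + 40*x - 36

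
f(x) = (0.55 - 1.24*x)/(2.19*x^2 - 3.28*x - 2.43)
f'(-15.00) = 0.00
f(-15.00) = 0.04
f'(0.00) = 0.82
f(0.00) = -0.23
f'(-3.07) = 0.05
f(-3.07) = 0.15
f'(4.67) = 0.06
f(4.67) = -0.17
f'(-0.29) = 3.43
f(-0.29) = -0.70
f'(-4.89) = 0.02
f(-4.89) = 0.10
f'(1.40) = 0.91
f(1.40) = 0.43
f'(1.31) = 0.72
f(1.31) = 0.36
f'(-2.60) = 0.07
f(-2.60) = 0.18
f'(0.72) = 0.34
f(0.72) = 0.09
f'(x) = (0.55 - 1.24*x)*(3.28 - 4.38*x)/(2.19*x^2 - 3.28*x - 2.43)^2 - 1.24/(2.19*x^2 - 3.28*x - 2.43) = (2.7156*x^2 - 2.409*x + 4.8172)/(4.7961*x^4 - 14.3664*x^3 + 0.114999999999998*x^2 + 15.9408*x + 5.9049)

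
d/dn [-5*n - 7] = -5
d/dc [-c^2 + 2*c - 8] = 2 - 2*c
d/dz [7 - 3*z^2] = -6*z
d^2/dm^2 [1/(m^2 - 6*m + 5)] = 2*(-m^2 + 6*m + 4*(m - 3)^2 - 5)/(m^2 - 6*m + 5)^3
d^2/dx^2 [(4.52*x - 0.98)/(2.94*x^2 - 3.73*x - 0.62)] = ((39.4816 - 79.7328*x)*(-2.94*x^2 + 3.73*x + 0.62) - (4.52*x - 0.98)*(5.88*x - 3.73)*(11.76*x - 7.46))/(-2.94*x^2 + 3.73*x + 0.62)^3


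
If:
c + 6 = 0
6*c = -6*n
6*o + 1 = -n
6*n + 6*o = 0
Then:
No Solution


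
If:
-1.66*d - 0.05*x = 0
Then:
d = -0.0301204819277108*x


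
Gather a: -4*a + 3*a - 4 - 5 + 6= -a - 3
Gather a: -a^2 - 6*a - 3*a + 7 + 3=-a^2 - 9*a + 10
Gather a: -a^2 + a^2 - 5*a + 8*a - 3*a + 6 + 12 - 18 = 0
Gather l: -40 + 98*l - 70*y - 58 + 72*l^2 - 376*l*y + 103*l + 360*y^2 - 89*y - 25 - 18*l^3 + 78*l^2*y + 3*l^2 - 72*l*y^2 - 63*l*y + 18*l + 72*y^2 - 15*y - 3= -18*l^3 + l^2*(78*y + 75) + l*(-72*y^2 - 439*y + 219) + 432*y^2 - 174*y - 126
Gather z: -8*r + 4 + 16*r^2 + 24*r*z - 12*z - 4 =16*r^2 - 8*r + z*(24*r - 12)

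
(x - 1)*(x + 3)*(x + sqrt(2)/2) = x^3 + sqrt(2)*x^2/2 + 2*x^2 - 3*x + sqrt(2)*x - 3*sqrt(2)/2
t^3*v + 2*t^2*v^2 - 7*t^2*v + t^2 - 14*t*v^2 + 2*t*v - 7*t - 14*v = (t - 7)*(t + 2*v)*(t*v + 1)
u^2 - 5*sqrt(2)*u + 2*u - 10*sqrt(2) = (u + 2)*(u - 5*sqrt(2))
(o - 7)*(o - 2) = o^2 - 9*o + 14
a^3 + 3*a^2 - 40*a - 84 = (a - 6)*(a + 2)*(a + 7)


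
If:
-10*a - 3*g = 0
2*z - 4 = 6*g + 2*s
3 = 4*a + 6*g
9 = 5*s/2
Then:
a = -3/16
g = 5/8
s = 18/5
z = 299/40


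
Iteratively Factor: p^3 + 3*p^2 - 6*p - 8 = (p - 2)*(p^2 + 5*p + 4) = (p - 2)*(p + 4)*(p + 1)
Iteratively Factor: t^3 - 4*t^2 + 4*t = (t - 2)*(t^2 - 2*t) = t*(t - 2)*(t - 2)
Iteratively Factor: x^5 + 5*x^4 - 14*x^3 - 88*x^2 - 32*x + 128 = (x + 2)*(x^4 + 3*x^3 - 20*x^2 - 48*x + 64) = (x + 2)*(x + 4)*(x^3 - x^2 - 16*x + 16) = (x - 4)*(x + 2)*(x + 4)*(x^2 + 3*x - 4) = (x - 4)*(x - 1)*(x + 2)*(x + 4)*(x + 4)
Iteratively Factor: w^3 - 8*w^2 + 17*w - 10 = (w - 1)*(w^2 - 7*w + 10) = (w - 2)*(w - 1)*(w - 5)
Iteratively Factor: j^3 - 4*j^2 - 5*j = (j)*(j^2 - 4*j - 5) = j*(j - 5)*(j + 1)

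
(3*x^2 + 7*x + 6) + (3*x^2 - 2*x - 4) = 6*x^2 + 5*x + 2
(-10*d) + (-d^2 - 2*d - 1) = -d^2 - 12*d - 1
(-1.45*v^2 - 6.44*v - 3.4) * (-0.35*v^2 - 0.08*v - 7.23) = 0.5075*v^4 + 2.37*v^3 + 12.1887*v^2 + 46.8332*v + 24.582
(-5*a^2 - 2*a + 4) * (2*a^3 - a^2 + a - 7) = -10*a^5 + a^4 + 5*a^3 + 29*a^2 + 18*a - 28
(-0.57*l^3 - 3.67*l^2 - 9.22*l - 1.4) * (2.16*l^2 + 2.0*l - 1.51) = -1.2312*l^5 - 9.0672*l^4 - 26.3945*l^3 - 15.9223*l^2 + 11.1222*l + 2.114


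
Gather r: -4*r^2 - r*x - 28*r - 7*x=-4*r^2 + r*(-x - 28) - 7*x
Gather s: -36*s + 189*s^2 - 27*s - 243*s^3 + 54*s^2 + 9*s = -243*s^3 + 243*s^2 - 54*s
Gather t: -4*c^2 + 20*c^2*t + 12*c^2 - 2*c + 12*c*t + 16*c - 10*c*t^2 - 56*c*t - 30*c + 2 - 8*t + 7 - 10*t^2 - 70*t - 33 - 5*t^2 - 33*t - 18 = 8*c^2 - 16*c + t^2*(-10*c - 15) + t*(20*c^2 - 44*c - 111) - 42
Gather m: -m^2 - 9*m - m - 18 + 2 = -m^2 - 10*m - 16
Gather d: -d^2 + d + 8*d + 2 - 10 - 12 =-d^2 + 9*d - 20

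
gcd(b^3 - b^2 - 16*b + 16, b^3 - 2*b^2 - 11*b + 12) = b^2 - 5*b + 4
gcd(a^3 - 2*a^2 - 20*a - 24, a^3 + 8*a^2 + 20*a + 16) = a^2 + 4*a + 4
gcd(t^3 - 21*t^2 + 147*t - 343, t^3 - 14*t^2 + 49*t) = t^2 - 14*t + 49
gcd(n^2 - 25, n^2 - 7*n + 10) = n - 5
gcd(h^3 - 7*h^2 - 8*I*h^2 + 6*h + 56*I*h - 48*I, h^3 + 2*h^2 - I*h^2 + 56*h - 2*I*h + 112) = h - 8*I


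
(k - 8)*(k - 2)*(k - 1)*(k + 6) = k^4 - 5*k^3 - 40*k^2 + 140*k - 96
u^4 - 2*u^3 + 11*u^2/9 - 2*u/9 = u*(u - 1)*(u - 2/3)*(u - 1/3)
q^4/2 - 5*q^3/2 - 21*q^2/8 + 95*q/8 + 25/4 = (q/2 + 1)*(q - 5)*(q - 5/2)*(q + 1/2)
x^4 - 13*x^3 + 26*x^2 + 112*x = x*(x - 8)*(x - 7)*(x + 2)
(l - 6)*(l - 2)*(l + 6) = l^3 - 2*l^2 - 36*l + 72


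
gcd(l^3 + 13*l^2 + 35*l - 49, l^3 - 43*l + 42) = l^2 + 6*l - 7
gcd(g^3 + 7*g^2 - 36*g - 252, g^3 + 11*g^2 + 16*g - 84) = g^2 + 13*g + 42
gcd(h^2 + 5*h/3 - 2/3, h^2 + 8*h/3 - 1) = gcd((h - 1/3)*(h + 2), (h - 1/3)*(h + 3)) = h - 1/3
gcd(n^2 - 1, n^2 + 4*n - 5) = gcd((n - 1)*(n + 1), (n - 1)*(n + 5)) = n - 1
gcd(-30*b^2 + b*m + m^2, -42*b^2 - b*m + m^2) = 6*b + m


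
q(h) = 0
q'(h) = 0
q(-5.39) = 0.00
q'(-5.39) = 0.00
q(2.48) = 0.00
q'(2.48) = 0.00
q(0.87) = 0.00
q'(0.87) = 0.00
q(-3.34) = 0.00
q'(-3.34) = 0.00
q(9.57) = 0.00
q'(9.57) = 0.00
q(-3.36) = 0.00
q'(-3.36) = 0.00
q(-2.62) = 0.00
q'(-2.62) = 0.00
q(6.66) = 0.00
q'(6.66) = 0.00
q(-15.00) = 0.00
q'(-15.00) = 0.00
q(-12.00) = 0.00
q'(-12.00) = 0.00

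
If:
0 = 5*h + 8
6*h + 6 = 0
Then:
No Solution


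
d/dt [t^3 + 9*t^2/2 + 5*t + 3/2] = 3*t^2 + 9*t + 5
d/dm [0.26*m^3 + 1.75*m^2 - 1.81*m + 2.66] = 0.78*m^2 + 3.5*m - 1.81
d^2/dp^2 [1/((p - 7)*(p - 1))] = 2*((p - 7)^2 + (p - 7)*(p - 1) + (p - 1)^2)/((p - 7)^3*(p - 1)^3)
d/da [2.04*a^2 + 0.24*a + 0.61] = 4.08*a + 0.24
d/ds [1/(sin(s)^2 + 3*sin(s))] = -(2*sin(s) + 3)*cos(s)/((sin(s) + 3)^2*sin(s)^2)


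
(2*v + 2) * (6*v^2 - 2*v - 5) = 12*v^3 + 8*v^2 - 14*v - 10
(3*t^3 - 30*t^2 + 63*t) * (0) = 0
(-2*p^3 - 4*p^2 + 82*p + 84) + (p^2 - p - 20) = -2*p^3 - 3*p^2 + 81*p + 64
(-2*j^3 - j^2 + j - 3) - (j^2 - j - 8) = -2*j^3 - 2*j^2 + 2*j + 5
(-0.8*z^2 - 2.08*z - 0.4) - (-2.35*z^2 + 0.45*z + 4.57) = 1.55*z^2 - 2.53*z - 4.97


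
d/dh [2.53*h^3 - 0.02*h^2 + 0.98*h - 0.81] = 7.59*h^2 - 0.04*h + 0.98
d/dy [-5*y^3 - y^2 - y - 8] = -15*y^2 - 2*y - 1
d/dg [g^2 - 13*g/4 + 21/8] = 2*g - 13/4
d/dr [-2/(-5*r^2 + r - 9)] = 2*(1 - 10*r)/(5*r^2 - r + 9)^2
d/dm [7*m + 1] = 7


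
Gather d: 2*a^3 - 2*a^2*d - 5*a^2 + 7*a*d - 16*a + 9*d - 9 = 2*a^3 - 5*a^2 - 16*a + d*(-2*a^2 + 7*a + 9) - 9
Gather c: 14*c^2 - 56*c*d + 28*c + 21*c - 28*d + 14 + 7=14*c^2 + c*(49 - 56*d) - 28*d + 21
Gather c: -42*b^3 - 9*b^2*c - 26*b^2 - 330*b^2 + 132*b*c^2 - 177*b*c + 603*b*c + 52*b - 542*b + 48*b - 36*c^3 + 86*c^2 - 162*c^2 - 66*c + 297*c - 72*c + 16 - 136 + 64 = -42*b^3 - 356*b^2 - 442*b - 36*c^3 + c^2*(132*b - 76) + c*(-9*b^2 + 426*b + 159) - 56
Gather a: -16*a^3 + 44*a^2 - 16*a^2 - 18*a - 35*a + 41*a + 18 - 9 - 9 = -16*a^3 + 28*a^2 - 12*a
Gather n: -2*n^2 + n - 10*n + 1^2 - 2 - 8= -2*n^2 - 9*n - 9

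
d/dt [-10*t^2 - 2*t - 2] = -20*t - 2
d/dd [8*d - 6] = 8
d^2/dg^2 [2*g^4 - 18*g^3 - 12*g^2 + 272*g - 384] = 24*g^2 - 108*g - 24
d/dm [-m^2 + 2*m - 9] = 2 - 2*m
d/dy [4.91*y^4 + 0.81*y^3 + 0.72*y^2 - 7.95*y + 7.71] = 19.64*y^3 + 2.43*y^2 + 1.44*y - 7.95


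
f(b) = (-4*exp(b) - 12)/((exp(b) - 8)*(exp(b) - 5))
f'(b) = -(-4*exp(b) - 12)*exp(b)/((exp(b) - 8)*(exp(b) - 5)^2) - (-4*exp(b) - 12)*exp(b)/((exp(b) - 8)^2*(exp(b) - 5)) - 4*exp(b)/((exp(b) - 8)*(exp(b) - 5))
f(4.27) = -0.07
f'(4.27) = 0.09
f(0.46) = -0.84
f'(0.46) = -0.88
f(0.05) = -0.59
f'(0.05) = -0.40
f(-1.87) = -0.33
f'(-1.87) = -0.03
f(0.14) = -0.63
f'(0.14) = -0.47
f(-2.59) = -0.32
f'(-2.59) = -0.02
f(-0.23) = -0.50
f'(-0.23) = -0.25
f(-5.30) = -0.30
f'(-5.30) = -0.00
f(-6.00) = -0.30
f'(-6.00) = 0.00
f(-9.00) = -0.30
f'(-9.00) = 0.00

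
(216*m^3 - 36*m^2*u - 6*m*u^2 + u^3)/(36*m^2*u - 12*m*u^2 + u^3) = (6*m + u)/u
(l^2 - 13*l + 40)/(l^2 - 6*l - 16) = (l - 5)/(l + 2)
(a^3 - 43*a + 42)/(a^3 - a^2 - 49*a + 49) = (a - 6)/(a - 7)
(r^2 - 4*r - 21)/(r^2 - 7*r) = (r + 3)/r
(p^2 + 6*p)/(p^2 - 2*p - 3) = p*(p + 6)/(p^2 - 2*p - 3)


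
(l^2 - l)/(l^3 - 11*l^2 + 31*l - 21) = l/(l^2 - 10*l + 21)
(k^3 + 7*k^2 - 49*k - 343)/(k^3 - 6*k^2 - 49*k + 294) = (k + 7)/(k - 6)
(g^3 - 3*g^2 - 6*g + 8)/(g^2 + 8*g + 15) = (g^3 - 3*g^2 - 6*g + 8)/(g^2 + 8*g + 15)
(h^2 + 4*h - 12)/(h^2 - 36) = (h - 2)/(h - 6)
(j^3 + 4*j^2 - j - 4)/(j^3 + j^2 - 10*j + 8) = (j + 1)/(j - 2)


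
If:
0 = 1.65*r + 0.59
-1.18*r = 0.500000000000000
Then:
No Solution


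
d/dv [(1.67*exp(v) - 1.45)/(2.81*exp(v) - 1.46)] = 1.6363*exp(v)/(2.81*exp(v) - 1.46)^2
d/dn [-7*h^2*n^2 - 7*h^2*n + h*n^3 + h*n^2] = h*(-14*h*n - 7*h + 3*n^2 + 2*n)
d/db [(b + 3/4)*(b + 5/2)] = 2*b + 13/4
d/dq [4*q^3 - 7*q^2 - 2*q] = 12*q^2 - 14*q - 2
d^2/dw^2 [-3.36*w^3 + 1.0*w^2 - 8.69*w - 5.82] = 2.0 - 20.16*w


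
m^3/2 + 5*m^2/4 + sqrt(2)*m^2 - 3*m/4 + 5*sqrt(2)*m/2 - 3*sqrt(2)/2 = (m/2 + sqrt(2))*(m - 1/2)*(m + 3)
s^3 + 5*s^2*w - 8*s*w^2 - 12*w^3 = (s - 2*w)*(s + w)*(s + 6*w)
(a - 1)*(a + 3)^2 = a^3 + 5*a^2 + 3*a - 9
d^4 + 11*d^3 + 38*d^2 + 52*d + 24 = (d + 1)*(d + 2)^2*(d + 6)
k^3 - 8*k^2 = k^2*(k - 8)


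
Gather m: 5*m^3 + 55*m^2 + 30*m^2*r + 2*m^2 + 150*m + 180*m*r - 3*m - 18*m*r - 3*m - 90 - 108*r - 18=5*m^3 + m^2*(30*r + 57) + m*(162*r + 144) - 108*r - 108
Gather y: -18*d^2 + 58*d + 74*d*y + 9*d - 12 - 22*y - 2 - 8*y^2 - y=-18*d^2 + 67*d - 8*y^2 + y*(74*d - 23) - 14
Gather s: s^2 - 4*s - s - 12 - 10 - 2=s^2 - 5*s - 24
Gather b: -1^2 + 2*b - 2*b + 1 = 0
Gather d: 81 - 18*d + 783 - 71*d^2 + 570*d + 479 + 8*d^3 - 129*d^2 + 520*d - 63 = 8*d^3 - 200*d^2 + 1072*d + 1280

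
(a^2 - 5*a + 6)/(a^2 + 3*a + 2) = (a^2 - 5*a + 6)/(a^2 + 3*a + 2)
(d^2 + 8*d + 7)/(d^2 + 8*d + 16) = (d^2 + 8*d + 7)/(d^2 + 8*d + 16)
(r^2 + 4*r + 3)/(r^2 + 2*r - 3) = (r + 1)/(r - 1)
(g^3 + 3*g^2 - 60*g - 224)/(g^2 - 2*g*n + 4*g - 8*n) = (g^2 - g - 56)/(g - 2*n)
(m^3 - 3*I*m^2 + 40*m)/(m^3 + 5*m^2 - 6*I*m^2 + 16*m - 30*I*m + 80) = m*(m + 5*I)/(m^2 + m*(5 + 2*I) + 10*I)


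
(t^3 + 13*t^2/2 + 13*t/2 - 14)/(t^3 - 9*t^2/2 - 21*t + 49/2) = (t + 4)/(t - 7)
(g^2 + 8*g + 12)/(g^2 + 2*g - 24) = (g + 2)/(g - 4)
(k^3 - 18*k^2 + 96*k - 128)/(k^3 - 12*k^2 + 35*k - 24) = (k^2 - 10*k + 16)/(k^2 - 4*k + 3)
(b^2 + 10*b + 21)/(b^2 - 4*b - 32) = (b^2 + 10*b + 21)/(b^2 - 4*b - 32)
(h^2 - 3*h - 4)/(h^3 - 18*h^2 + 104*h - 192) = (h + 1)/(h^2 - 14*h + 48)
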